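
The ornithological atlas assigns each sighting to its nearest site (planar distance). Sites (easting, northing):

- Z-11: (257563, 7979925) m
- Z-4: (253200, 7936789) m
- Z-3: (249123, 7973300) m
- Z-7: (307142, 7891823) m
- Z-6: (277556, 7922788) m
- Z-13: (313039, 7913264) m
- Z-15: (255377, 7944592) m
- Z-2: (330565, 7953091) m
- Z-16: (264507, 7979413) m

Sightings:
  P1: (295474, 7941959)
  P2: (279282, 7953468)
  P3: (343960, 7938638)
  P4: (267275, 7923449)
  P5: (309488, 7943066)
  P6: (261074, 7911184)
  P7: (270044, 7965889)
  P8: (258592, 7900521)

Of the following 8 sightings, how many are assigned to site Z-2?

P1 → Z-6
P2 → Z-15
P3 → Z-2
P4 → Z-6
P5 → Z-2
P6 → Z-6
P7 → Z-16
P8 → Z-6
2 of the 8 go to Z-2.

2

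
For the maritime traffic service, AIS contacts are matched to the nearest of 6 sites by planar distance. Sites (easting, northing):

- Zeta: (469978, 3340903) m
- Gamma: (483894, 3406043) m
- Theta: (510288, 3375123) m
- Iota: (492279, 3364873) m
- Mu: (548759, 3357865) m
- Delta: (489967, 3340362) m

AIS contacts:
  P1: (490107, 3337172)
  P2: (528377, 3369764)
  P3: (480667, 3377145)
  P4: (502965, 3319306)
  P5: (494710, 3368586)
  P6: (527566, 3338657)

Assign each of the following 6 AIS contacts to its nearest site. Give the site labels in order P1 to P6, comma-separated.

Delta, Theta, Iota, Delta, Iota, Mu

P1 → Delta (d²=10195700.00)
P2 → Theta (d²=355930802.00)
P3 → Iota (d²=285440528.00)
P4 → Delta (d²=612303140.00)
P5 → Iota (d²=19696130.00)
P6 → Mu (d²=818090513.00)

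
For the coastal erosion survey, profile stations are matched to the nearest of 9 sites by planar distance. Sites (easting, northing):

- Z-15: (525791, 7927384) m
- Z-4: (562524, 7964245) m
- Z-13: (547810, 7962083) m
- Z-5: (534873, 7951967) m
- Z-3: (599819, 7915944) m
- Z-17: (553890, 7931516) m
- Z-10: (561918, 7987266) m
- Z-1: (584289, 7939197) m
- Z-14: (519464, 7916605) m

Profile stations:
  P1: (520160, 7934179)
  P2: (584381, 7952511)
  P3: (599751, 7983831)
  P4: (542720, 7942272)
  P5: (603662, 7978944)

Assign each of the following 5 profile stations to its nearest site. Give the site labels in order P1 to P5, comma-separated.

Z-15, Z-1, Z-10, Z-5, Z-10

P1 → Z-15 (d²=77880186.00)
P2 → Z-1 (d²=177271060.00)
P3 → Z-10 (d²=1443135114.00)
P4 → Z-5 (d²=155568434.00)
P5 → Z-10 (d²=1811817220.00)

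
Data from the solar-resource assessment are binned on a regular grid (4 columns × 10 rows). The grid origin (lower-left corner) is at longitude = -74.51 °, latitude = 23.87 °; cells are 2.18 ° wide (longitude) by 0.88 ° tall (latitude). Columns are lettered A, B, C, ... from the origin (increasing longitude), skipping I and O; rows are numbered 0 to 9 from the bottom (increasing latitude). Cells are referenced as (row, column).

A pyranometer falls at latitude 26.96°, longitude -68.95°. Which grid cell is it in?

(3, C)

Column index: ⌊(-68.95 − -74.51) / 2.18⌋ = ⌊2.550⌋ = 2 → column C
Row offset from origin: ⌊(26.96 − 23.87) / 0.88⌋ = ⌊3.511⌋ = 3 → row 3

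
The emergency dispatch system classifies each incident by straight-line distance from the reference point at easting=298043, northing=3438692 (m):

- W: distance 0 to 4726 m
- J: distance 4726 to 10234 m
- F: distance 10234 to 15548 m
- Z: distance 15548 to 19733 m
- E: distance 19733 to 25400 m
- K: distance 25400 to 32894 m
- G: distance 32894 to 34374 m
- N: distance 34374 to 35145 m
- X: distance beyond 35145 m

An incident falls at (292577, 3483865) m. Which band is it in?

Distance = √((292577−298043)² + (3483865−3438692)²) = √(29877156.000 + 2040599929.000) = 45502.495 m.
35145 ≤ 45502.495 < ∞ → X.

X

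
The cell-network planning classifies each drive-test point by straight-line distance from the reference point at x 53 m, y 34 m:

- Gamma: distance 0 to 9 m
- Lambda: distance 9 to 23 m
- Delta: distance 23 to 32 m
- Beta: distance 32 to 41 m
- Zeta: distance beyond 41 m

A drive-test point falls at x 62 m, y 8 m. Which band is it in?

Delta

Distance = √((62−53)² + (8−34)²) = √(81.000 + 676.000) = 27.514 m.
23 ≤ 27.514 < 32 → Delta.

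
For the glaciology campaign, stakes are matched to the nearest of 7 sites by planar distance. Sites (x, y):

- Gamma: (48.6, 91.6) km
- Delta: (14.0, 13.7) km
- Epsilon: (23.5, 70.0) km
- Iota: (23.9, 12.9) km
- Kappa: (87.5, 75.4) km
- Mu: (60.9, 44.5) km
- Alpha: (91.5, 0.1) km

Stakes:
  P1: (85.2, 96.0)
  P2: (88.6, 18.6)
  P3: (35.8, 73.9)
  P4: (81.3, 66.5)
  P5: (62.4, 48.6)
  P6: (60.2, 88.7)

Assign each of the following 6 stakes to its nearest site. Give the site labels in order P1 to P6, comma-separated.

P1 → Kappa (d²=429.65)
P2 → Alpha (d²=350.66)
P3 → Epsilon (d²=166.50)
P4 → Kappa (d²=117.65)
P5 → Mu (d²=19.06)
P6 → Gamma (d²=142.97)

Kappa, Alpha, Epsilon, Kappa, Mu, Gamma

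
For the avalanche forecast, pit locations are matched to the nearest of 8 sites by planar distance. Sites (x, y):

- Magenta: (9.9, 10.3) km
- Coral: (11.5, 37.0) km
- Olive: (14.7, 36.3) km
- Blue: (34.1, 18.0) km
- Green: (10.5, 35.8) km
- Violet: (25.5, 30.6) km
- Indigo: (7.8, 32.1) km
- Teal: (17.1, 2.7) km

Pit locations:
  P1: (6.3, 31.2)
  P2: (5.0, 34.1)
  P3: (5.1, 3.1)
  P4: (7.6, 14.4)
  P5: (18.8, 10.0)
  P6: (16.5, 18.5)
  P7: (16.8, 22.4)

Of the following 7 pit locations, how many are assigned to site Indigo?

P1 → Indigo
P2 → Indigo
P3 → Magenta
P4 → Magenta
P5 → Teal
P6 → Magenta
P7 → Violet
2 of the 7 go to Indigo.

2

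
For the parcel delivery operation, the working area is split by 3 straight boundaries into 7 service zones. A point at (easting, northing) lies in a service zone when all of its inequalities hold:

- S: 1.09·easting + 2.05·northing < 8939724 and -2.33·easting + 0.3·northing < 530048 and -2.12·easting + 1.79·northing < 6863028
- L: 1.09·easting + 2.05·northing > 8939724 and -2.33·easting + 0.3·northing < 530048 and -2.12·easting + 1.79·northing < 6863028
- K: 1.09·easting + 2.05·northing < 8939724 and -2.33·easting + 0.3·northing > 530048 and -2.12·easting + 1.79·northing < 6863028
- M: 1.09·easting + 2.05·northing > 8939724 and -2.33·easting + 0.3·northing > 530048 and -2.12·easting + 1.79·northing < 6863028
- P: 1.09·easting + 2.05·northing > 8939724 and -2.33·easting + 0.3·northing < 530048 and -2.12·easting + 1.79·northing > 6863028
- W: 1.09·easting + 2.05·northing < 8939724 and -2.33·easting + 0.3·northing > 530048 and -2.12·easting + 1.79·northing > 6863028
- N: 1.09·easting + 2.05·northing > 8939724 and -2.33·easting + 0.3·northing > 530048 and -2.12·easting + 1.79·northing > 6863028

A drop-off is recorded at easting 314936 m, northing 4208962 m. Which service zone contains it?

P

1.09·314936 + 2.05·4208962 = 8971652.340, which is > 8939724
-2.33·314936 + 0.3·4208962 = 528887.720, which is < 530048
-2.12·314936 + 1.79·4208962 = 6866377.660, which is > 6863028
This sign pattern matches P.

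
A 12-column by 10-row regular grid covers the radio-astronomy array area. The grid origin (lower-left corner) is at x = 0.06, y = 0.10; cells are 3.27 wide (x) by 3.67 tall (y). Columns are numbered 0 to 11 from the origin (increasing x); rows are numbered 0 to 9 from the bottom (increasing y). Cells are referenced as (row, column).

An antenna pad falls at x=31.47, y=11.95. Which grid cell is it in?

Column index: ⌊(31.47 − 0.06) / 3.27⌋ = ⌊9.606⌋ = 9
Row offset from origin: ⌊(11.95 − 0.10) / 3.67⌋ = ⌊3.229⌋ = 3 → row 3

(3, 9)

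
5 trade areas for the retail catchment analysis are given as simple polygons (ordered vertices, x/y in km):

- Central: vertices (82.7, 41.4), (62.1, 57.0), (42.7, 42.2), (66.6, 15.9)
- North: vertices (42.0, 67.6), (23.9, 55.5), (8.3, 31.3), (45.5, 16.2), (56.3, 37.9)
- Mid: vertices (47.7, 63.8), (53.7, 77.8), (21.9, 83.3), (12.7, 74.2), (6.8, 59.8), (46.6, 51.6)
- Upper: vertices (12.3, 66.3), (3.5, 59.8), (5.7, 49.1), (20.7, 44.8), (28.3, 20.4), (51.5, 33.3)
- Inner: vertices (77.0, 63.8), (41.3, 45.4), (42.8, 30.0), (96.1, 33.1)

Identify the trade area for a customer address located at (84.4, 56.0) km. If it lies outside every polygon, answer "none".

none

Cast a ray rightward from (84.4, 56.0). For each polygon, the edges (by vertex number in listed order) whose endpoints lie on opposite sides of y = 56.0, where each meets that height, and whether that is right or left of the point:
Central: 1–2 at x≈63.42 (left), 2–3 at x≈60.79 (left) → 0 crossings.
North: 1–2 at x≈24.65 (left), 5–1 at x≈47.59 (left) → 0 crossings.
Mid: 5–6 at x≈25.24 (left), 6–1 at x≈47.00 (left) → 0 crossings.
Upper: 2–3 at x≈4.28 (left), 6–1 at x≈24.54 (left) → 0 crossings.
Inner: 1–2 at x≈61.87 (left), 4–1 at x≈81.85 (left) → 0 crossings.
All counts are even, so the point lies outside every listed polygon.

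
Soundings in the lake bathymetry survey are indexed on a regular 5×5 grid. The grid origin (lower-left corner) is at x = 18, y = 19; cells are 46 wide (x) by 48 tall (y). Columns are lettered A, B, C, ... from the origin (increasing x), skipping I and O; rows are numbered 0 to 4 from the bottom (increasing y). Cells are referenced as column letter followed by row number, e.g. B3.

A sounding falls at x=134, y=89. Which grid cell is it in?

Column index: ⌊(134 − 18) / 46⌋ = ⌊2.522⌋ = 2 → column C
Row offset from origin: ⌊(89 − 19) / 48⌋ = ⌊1.458⌋ = 1 → row 1

C1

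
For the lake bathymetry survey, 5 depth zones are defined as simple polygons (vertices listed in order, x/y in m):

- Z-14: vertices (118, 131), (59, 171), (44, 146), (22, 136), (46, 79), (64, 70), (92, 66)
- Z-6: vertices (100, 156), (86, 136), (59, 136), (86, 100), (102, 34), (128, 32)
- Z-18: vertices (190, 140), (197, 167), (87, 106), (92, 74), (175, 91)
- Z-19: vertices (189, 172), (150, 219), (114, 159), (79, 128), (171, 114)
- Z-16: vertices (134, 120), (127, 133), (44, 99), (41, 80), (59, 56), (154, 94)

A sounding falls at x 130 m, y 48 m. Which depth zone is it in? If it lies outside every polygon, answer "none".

Cast a ray rightward from (130, 48). For each polygon, the edges (by vertex number in listed order) whose endpoints lie on opposite sides of y = 48, where each meets that height, and whether that is right or left of the point:
Z-14: no edge straddles that height → 0 crossings.
Z-6: 4–5 at x≈98.6 (left), 6–1 at x≈124.4 (left) → 0 crossings.
Z-18: no edge straddles that height → 0 crossings.
Z-19: no edge straddles that height → 0 crossings.
Z-16: no edge straddles that height → 0 crossings.
All counts are even, so the point lies outside every listed polygon.

none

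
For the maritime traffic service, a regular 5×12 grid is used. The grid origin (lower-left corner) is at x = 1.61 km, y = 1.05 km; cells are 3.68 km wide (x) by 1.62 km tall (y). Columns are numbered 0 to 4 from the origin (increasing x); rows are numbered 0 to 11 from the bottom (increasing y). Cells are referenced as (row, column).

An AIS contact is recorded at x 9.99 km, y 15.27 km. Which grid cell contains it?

Column index: ⌊(9.99 − 1.61) / 3.68⌋ = ⌊2.277⌋ = 2
Row offset from origin: ⌊(15.27 − 1.05) / 1.62⌋ = ⌊8.778⌋ = 8 → row 8

(8, 2)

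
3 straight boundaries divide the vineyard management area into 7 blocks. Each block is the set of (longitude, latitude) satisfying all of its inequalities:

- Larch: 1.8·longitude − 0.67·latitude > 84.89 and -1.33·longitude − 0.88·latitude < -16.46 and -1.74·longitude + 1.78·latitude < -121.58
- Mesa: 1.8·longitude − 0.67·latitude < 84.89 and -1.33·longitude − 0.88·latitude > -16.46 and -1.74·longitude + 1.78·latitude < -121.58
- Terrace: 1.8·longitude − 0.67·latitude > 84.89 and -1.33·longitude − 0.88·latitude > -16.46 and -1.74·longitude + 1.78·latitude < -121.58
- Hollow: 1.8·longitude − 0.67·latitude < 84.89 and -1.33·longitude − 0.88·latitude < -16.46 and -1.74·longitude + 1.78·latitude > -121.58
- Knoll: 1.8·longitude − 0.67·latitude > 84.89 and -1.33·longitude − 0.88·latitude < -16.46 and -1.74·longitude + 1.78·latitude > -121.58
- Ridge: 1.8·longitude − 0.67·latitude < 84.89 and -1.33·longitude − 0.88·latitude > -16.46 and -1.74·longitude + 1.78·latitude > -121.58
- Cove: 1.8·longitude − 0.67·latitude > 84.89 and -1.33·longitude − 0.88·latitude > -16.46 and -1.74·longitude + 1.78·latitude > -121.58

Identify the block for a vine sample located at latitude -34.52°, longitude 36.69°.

1.8·36.69 − 0.67·-34.52 = 89.170, which is > 84.89
-1.33·36.69 − 0.88·-34.52 = -18.420, which is < -16.46
-1.74·36.69 + 1.78·-34.52 = -125.286, which is < -121.58
This sign pattern matches Larch.

Larch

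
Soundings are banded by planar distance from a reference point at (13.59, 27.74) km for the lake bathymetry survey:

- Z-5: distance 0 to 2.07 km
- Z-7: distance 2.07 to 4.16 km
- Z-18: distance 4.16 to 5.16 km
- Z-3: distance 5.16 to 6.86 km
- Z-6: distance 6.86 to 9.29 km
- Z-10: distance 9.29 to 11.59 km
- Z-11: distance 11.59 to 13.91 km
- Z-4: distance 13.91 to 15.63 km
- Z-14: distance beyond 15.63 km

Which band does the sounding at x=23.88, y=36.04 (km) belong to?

Z-11

Distance = √((23.88−13.59)² + (36.04−27.74)²) = √(105.884 + 68.890) = 13.220 km.
11.59 ≤ 13.220 < 13.91 → Z-11.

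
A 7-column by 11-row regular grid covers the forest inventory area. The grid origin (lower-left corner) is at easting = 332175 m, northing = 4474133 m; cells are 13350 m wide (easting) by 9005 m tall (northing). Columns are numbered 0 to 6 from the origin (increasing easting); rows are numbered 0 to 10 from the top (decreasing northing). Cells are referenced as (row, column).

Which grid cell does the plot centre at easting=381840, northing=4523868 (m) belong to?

Column index: ⌊(381840 − 332175) / 13350⌋ = ⌊3.720⌋ = 3
Row offset from origin: ⌊(4523868 − 4474133) / 9005⌋ = ⌊5.523⌋ = 5 → row 5 (counted from top)

(5, 3)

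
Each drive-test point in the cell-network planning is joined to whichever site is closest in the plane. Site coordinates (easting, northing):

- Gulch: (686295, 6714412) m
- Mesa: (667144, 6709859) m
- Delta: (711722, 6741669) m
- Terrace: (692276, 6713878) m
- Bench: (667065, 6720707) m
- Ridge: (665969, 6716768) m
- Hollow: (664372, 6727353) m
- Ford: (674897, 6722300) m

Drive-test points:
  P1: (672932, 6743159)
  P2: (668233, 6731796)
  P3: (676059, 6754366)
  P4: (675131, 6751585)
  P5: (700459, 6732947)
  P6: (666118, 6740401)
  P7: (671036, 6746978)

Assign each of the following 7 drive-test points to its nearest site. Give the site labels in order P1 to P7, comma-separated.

Hollow, Hollow, Hollow, Hollow, Delta, Hollow, Hollow

P1 → Hollow (d²=323103236.00)
P2 → Hollow (d²=34647570.00)
P3 → Hollow (d²=866288138.00)
P4 → Hollow (d²=702945905.00)
P5 → Delta (d²=202928453.00)
P6 → Hollow (d²=173298820.00)
P7 → Hollow (d²=429549521.00)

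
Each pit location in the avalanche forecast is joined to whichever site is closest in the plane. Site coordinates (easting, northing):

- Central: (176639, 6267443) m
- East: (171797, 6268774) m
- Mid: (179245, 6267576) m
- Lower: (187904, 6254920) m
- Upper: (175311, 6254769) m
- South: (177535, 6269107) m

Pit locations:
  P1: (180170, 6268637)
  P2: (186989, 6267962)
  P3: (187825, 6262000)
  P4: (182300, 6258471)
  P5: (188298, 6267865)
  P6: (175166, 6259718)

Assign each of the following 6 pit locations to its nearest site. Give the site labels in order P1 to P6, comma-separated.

Mid, Mid, Lower, Lower, Mid, Upper

P1 → Mid (d²=1981346.00)
P2 → Mid (d²=60118532.00)
P3 → Lower (d²=50132641.00)
P4 → Lower (d²=44014417.00)
P5 → Mid (d²=82040330.00)
P6 → Upper (d²=24513626.00)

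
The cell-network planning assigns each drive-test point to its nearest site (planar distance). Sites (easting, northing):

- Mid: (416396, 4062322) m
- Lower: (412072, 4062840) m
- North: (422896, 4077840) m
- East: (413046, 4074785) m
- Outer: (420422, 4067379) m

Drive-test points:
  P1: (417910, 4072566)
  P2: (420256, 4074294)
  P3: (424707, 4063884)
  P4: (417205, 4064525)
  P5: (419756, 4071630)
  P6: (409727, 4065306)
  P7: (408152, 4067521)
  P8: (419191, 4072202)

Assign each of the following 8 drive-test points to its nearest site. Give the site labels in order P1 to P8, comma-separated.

East, North, Outer, Mid, Outer, Lower, Lower, Outer

P1 → East (d²=28582457.00)
P2 → North (d²=19543716.00)
P3 → Outer (d²=30576250.00)
P4 → Mid (d²=5507690.00)
P5 → Outer (d²=18514557.00)
P6 → Lower (d²=11580181.00)
P7 → Lower (d²=37278161.00)
P8 → Outer (d²=24776690.00)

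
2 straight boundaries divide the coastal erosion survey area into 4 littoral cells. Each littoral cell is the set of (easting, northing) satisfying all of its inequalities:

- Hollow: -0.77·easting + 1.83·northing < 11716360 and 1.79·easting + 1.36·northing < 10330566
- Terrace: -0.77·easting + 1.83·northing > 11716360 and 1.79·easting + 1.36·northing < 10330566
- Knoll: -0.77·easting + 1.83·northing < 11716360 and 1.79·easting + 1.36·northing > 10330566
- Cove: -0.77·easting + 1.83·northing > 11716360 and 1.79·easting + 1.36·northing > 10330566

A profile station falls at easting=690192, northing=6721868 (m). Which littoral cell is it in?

Cove

-0.77·690192 + 1.83·6721868 = 11769570.600, which is > 11716360
1.79·690192 + 1.36·6721868 = 10377184.160, which is > 10330566
This sign pattern matches Cove.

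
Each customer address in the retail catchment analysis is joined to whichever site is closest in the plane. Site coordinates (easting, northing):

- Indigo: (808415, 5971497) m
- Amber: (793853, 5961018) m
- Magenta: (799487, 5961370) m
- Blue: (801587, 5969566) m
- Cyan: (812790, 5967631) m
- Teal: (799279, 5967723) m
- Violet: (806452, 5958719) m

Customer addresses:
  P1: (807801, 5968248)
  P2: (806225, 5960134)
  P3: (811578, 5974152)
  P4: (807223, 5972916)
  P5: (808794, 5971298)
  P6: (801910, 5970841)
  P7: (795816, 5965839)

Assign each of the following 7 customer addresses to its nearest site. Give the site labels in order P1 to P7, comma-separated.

Indigo, Violet, Indigo, Indigo, Indigo, Blue, Teal

P1 → Indigo (d²=10932997.00)
P2 → Violet (d²=2053754.00)
P3 → Indigo (d²=17053594.00)
P4 → Indigo (d²=3434425.00)
P5 → Indigo (d²=183242.00)
P6 → Blue (d²=1729954.00)
P7 → Teal (d²=15541825.00)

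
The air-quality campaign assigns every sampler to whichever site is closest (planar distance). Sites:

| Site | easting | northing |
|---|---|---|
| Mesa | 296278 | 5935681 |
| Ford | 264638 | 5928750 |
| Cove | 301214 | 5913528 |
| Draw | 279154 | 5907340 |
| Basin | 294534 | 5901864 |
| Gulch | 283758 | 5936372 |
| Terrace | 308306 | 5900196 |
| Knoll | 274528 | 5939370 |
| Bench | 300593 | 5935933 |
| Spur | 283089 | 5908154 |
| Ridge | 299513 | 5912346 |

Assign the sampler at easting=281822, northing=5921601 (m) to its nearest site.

Spur

Squared distances to each site:
Mesa: 407222336.000; Ford: 346398057.000; Cove: 441222993.000; Draw: 210494345.000; Basin: 551144113.000; Gulch: 221930537.000; Terrace: 1159576281.000; Knoll: 368939797.000; Bench: 557756665.000; Spur: 182427098.000; Ridge: 398626506.000.
Minimum at Spur.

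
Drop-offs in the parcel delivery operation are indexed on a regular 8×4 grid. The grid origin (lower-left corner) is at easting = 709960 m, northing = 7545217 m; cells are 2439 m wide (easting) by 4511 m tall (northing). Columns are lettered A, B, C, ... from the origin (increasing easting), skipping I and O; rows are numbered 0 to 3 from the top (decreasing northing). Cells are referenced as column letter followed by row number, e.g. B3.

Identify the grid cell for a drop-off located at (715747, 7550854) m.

C2

Column index: ⌊(715747 − 709960) / 2439⌋ = ⌊2.373⌋ = 2 → column C
Row offset from origin: ⌊(7550854 − 7545217) / 4511⌋ = ⌊1.250⌋ = 1 → row 2 (counted from top)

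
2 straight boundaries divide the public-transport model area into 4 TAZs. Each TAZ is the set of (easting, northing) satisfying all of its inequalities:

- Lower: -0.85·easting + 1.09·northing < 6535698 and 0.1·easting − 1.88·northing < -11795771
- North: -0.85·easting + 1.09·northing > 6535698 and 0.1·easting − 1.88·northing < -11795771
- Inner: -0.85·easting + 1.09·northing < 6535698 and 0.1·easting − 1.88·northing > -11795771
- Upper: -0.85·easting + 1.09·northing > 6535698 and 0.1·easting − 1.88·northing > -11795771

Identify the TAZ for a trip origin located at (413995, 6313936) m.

-0.85·413995 + 1.09·6313936 = 6530294.490, which is < 6535698
0.1·413995 − 1.88·6313936 = -11828800.180, which is < -11795771
This sign pattern matches Lower.

Lower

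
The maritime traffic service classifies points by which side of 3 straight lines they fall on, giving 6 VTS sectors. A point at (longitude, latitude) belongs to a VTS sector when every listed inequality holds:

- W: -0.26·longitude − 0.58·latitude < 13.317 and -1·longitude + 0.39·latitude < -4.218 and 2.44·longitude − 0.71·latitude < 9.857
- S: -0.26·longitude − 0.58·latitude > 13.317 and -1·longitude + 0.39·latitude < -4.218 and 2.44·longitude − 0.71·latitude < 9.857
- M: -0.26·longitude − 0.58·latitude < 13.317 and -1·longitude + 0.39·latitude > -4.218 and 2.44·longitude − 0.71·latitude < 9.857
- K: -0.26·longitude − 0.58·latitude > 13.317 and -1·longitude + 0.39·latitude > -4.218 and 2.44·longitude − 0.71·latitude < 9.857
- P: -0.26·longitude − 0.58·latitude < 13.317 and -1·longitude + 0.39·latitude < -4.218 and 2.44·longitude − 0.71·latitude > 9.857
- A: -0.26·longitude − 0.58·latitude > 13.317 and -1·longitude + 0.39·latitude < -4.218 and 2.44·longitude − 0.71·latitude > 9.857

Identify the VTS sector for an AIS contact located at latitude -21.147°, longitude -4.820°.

-0.26·-4.820 − 0.58·-21.147 = 13.518, which is > 13.317
-1·-4.820 + 0.39·-21.147 = -3.427, which is > -4.218
2.44·-4.820 − 0.71·-21.147 = 3.254, which is < 9.857
This sign pattern matches K.

K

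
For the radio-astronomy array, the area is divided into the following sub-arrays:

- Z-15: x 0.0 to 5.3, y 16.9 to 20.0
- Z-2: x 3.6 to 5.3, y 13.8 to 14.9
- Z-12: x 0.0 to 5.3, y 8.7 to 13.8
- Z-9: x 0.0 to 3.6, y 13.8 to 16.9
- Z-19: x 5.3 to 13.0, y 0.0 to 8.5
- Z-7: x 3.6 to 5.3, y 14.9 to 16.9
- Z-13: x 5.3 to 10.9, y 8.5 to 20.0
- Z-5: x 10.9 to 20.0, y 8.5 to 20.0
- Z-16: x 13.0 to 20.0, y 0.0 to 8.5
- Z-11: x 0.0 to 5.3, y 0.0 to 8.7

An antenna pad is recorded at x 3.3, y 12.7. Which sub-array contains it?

The point has x = 3.3 and y = 12.7.
Only Z-12 satisfies 0.0 ≤ x ≤ 5.3 and 8.7 ≤ y ≤ 13.8.

Z-12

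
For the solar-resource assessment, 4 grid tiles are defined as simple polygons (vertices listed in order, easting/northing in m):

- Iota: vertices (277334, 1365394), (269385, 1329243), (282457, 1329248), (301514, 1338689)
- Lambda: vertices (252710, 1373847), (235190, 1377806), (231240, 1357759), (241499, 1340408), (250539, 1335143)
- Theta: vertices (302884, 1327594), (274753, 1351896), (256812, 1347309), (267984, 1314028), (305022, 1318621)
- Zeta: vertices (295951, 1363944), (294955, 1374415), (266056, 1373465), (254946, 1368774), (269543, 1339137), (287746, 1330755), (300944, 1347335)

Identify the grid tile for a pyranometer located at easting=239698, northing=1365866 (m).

Cast a ray rightward from (239698, 1365866). For each polygon, the edges (by vertex number in listed order) whose endpoints lie on opposite sides of northing = 1365866, where each meets that height, and whether that is right or left of the point:
Iota: no edge straddles that height → 0 crossings.
Lambda: 2–3 at easting≈232837.4 (left), 5–1 at easting≈252262.3 (right) → 1 crossing.
Theta: no edge straddles that height → 0 crossings.
Zeta: 1–2 at easting≈295768.2 (right), 4–5 at easting≈256378.3 (right) → 2 crossings.
Only Lambda has an odd count, so the point is inside Lambda.

Lambda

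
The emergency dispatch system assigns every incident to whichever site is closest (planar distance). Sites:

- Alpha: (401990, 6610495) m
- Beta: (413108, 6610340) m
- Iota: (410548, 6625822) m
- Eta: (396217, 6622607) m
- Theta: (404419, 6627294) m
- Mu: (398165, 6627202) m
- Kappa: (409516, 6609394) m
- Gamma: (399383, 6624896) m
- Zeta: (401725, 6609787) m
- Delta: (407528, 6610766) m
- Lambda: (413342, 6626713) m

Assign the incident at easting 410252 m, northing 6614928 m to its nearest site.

Squared distances to each site:
Alpha: 87912133.000; Beta: 29206480.000; Iota: 118766852.000; Eta: 255948266.000; Theta: 186941845.000; Mu: 296746645.000; Kappa: 31166852.000; Gamma: 217496185.000; Zeta: 99139610.000; Delta: 24742420.000; Lambda: 148434325.000.
Minimum at Delta.

Delta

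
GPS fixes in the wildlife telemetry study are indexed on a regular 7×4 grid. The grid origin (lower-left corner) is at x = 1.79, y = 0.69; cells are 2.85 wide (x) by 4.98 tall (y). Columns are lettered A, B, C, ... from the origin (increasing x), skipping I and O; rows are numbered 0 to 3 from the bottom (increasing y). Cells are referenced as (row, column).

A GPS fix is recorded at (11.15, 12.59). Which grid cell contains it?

(2, D)

Column index: ⌊(11.15 − 1.79) / 2.85⌋ = ⌊3.284⌋ = 3 → column D
Row offset from origin: ⌊(12.59 − 0.69) / 4.98⌋ = ⌊2.390⌋ = 2 → row 2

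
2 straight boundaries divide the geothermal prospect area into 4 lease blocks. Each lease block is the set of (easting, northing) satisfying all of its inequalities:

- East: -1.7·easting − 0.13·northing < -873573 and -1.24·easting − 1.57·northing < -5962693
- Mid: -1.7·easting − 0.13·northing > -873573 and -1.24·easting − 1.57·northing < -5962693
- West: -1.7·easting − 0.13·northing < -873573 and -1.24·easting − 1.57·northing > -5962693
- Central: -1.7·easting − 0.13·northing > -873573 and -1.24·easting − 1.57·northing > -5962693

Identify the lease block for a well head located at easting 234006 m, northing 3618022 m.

Mid

-1.7·234006 − 0.13·3618022 = -868153.060, which is > -873573
-1.24·234006 − 1.57·3618022 = -5970461.980, which is < -5962693
This sign pattern matches Mid.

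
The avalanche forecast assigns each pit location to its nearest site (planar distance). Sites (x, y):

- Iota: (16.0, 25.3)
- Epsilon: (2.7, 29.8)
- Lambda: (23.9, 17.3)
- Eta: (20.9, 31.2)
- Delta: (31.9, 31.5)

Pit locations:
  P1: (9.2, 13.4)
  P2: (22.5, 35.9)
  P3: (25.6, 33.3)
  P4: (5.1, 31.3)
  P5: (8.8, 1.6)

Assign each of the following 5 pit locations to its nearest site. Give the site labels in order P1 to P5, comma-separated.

P1 → Iota (d²=187.85)
P2 → Eta (d²=24.65)
P3 → Eta (d²=26.50)
P4 → Epsilon (d²=8.01)
P5 → Lambda (d²=474.50)

Iota, Eta, Eta, Epsilon, Lambda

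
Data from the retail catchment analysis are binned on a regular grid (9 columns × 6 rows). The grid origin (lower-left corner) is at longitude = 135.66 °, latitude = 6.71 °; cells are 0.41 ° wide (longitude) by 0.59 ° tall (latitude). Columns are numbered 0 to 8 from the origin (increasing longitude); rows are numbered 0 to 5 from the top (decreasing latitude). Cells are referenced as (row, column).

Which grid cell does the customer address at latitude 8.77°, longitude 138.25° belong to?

(2, 6)

Column index: ⌊(138.25 − 135.66) / 0.41⌋ = ⌊6.317⌋ = 6
Row offset from origin: ⌊(8.77 − 6.71) / 0.59⌋ = ⌊3.492⌋ = 3 → row 2 (counted from top)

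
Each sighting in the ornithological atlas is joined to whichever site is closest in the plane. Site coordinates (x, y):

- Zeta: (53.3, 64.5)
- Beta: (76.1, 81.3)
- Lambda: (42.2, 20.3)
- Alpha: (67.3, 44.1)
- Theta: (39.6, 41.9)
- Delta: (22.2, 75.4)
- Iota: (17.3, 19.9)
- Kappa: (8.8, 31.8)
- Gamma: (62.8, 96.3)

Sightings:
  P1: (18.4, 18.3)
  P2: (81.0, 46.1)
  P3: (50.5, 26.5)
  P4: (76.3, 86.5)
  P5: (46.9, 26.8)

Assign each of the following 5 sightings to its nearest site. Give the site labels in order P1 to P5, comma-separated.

Iota, Alpha, Lambda, Beta, Lambda

P1 → Iota (d²=3.77)
P2 → Alpha (d²=191.69)
P3 → Lambda (d²=107.33)
P4 → Beta (d²=27.08)
P5 → Lambda (d²=64.34)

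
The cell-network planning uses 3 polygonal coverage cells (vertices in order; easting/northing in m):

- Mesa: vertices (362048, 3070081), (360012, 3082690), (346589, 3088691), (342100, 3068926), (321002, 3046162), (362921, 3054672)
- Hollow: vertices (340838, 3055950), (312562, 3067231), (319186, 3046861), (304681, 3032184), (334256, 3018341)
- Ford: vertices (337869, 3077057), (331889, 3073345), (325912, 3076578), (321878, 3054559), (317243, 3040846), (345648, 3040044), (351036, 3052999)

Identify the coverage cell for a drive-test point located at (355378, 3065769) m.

Cast a ray rightward from (355378, 3065769). For each polygon, the edges (by vertex number in listed order) whose endpoints lie on opposite sides of northing = 3065769, where each meets that height, and whether that is right or left of the point:
Mesa: 4–5 at easting≈339174.0 (left), 6–1 at easting≈362292.3 (right) → 1 crossing.
Hollow: 1–2 at easting≈316226.5 (left), 2–3 at easting≈313037.4 (left) → 0 crossings.
Ford: 3–4 at easting≈323931.7 (left), 7–1 at easting≈344046.9 (left) → 0 crossings.
Only Mesa has an odd count, so the point is inside Mesa.

Mesa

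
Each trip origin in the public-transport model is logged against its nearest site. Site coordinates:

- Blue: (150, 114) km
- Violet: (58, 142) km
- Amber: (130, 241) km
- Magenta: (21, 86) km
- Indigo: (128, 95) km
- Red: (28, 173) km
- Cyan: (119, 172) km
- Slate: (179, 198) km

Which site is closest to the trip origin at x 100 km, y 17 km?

Squared distances to each site:
Blue: 11909.000; Violet: 17389.000; Amber: 51076.000; Magenta: 11002.000; Indigo: 6868.000; Red: 29520.000; Cyan: 24386.000; Slate: 39002.000.
Minimum at Indigo.

Indigo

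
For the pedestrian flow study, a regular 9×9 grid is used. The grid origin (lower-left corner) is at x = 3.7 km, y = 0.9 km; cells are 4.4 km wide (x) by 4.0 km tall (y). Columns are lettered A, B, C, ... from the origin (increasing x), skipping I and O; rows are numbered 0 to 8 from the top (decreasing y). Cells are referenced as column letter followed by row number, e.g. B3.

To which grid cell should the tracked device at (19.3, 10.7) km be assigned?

Column index: ⌊(19.3 − 3.7) / 4.4⌋ = ⌊3.545⌋ = 3 → column D
Row offset from origin: ⌊(10.7 − 0.9) / 4.0⌋ = ⌊2.450⌋ = 2 → row 6 (counted from top)

D6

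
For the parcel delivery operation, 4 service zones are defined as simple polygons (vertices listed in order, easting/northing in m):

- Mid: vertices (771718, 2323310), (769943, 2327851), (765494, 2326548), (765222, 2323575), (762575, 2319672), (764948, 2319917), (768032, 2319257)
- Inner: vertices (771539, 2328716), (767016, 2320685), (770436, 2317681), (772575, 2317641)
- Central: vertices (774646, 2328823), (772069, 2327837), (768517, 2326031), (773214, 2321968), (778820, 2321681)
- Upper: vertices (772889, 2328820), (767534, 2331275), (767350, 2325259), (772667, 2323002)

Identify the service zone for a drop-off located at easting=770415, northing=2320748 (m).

Cast a ray rightward from (770415, 2320748). For each polygon, the edges (by vertex number in listed order) whose endpoints lie on opposite sides of northing = 2320748, where each meets that height, and whether that is right or left of the point:
Mid: 4–5 at easting≈763304.7 (left), 7–1 at easting≈769388.0 (left) → 0 crossings.
Inner: 1–2 at easting≈767051.5 (left), 4–1 at easting≈772284.4 (right) → 1 crossing.
Central: no edge straddles that height → 0 crossings.
Upper: no edge straddles that height → 0 crossings.
Only Inner has an odd count, so the point is inside Inner.

Inner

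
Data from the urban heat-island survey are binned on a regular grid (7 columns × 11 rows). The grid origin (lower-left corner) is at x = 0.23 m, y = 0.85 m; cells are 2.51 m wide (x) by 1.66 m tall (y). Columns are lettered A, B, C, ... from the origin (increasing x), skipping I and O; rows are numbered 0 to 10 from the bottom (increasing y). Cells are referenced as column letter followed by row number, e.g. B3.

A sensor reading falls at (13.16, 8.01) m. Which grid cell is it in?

F4

Column index: ⌊(13.16 − 0.23) / 2.51⌋ = ⌊5.151⌋ = 5 → column F
Row offset from origin: ⌊(8.01 − 0.85) / 1.66⌋ = ⌊4.313⌋ = 4 → row 4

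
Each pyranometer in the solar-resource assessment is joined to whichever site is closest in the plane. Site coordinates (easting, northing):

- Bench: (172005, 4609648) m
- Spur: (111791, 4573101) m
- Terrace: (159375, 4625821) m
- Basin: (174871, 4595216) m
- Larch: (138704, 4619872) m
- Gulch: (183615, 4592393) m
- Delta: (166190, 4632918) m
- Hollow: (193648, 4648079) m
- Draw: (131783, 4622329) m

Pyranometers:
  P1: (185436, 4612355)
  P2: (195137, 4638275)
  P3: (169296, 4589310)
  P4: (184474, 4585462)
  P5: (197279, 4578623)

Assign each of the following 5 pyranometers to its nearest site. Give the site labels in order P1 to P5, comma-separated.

Bench, Hollow, Basin, Gulch, Gulch

P1 → Bench (d²=187719610.00)
P2 → Hollow (d²=98335537.00)
P3 → Basin (d²=65961461.00)
P4 → Gulch (d²=48776642.00)
P5 → Gulch (d²=376317796.00)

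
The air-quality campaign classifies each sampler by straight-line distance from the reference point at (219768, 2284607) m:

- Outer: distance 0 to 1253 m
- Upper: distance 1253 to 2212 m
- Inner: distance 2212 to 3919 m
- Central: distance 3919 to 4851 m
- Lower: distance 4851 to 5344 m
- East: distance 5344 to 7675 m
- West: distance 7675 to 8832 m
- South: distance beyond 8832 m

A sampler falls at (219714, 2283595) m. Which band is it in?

Distance = √((219714−219768)² + (2283595−2284607)²) = √(2916.000 + 1024144.000) = 1013.440 m.
0 ≤ 1013.440 < 1253 → Outer.

Outer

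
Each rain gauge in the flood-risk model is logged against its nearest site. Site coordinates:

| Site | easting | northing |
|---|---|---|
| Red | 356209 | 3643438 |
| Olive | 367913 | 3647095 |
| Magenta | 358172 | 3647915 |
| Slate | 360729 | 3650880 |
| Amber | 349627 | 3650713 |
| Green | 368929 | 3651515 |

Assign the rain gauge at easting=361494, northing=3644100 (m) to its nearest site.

Squared distances to each site:
Red: 28369469.000; Olive: 50173586.000; Magenta: 25589909.000; Slate: 46553625.000; Amber: 184557458.000; Green: 110261450.000.
Minimum at Magenta.

Magenta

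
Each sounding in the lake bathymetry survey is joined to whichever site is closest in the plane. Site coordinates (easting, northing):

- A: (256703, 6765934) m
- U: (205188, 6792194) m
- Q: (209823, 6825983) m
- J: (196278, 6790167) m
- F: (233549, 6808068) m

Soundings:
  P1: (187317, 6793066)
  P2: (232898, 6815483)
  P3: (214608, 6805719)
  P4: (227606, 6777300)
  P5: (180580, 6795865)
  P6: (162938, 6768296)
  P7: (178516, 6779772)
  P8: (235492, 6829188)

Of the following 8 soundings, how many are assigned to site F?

2

P1 → J
P2 → F
P3 → U
P4 → U
P5 → J
P6 → J
P7 → J
P8 → F
2 of the 8 go to F.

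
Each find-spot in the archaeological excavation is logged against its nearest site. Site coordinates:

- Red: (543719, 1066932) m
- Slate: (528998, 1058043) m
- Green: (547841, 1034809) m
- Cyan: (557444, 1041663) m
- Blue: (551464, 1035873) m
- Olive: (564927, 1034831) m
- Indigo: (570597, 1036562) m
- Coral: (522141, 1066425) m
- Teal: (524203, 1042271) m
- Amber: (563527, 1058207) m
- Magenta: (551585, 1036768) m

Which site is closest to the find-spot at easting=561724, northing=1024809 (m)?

Squared distances to each site:
Red: 2098527154.000; Slate: 2175489832.000; Green: 292737689.000; Cyan: 302375716.000; Blue: 227679696.000; Olive: 110699693.000; Indigo: 216863138.000; Coral: 3298705345.000; Teal: 1712746885.000; Amber: 1118677213.000; Magenta: 245817002.000.
Minimum at Olive.

Olive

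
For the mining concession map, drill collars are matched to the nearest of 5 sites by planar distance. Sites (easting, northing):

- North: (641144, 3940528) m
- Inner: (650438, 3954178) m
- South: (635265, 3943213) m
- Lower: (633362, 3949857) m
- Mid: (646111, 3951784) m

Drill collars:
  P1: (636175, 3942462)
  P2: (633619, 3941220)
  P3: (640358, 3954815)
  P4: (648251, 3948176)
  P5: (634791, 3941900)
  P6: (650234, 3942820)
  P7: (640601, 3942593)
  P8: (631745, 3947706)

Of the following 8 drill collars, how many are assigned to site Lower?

1

P1 → South
P2 → South
P3 → Mid
P4 → Mid
P5 → South
P6 → North
P7 → North
P8 → Lower
1 of the 8 goes to Lower.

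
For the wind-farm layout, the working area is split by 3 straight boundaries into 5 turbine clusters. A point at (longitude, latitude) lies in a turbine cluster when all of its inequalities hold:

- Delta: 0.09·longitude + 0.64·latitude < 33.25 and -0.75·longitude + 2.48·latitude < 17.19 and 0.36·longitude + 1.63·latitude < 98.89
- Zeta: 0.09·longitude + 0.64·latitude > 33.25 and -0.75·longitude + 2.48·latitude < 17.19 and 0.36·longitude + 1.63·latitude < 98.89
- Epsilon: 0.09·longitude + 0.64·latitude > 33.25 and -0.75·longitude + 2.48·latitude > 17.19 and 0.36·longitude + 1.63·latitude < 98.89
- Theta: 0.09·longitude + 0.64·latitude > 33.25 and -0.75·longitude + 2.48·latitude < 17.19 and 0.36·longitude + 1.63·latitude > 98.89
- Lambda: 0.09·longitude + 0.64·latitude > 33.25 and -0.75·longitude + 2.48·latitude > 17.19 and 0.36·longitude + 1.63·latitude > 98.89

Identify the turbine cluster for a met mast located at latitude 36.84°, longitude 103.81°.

Delta

0.09·103.81 + 0.64·36.84 = 32.921, which is < 33.25
-0.75·103.81 + 2.48·36.84 = 13.506, which is < 17.19
0.36·103.81 + 1.63·36.84 = 97.421, which is < 98.89
This sign pattern matches Delta.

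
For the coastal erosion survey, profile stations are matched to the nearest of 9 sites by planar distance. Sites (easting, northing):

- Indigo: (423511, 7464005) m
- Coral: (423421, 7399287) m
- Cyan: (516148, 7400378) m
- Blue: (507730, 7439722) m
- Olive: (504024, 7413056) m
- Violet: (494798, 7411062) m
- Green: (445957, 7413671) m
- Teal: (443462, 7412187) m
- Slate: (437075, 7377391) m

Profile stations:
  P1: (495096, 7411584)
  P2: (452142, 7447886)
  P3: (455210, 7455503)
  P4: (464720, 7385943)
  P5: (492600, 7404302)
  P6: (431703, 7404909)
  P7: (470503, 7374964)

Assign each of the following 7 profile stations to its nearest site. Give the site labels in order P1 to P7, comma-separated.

P1 → Violet (d²=361288.00)
P2 → Indigo (d²=1079556322.00)
P3 → Indigo (d²=1077110605.00)
P4 → Slate (d²=837382729.00)
P5 → Violet (d²=50528804.00)
P6 → Coral (d²=100198408.00)
P7 → Slate (d²=1123321513.00)

Violet, Indigo, Indigo, Slate, Violet, Coral, Slate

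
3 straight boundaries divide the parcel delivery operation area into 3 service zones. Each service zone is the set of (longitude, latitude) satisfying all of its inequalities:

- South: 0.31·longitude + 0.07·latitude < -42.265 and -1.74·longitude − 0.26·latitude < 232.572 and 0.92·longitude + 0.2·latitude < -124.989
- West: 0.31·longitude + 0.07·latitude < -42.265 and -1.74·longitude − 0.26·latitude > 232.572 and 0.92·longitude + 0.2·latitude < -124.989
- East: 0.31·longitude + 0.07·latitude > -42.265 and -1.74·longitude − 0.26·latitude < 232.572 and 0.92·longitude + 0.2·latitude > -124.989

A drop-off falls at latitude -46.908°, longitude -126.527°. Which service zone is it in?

South

0.31·-126.527 + 0.07·-46.908 = -42.507, which is < -42.265
-1.74·-126.527 − 0.26·-46.908 = 232.353, which is < 232.572
0.92·-126.527 + 0.2·-46.908 = -125.786, which is < -124.989
This sign pattern matches South.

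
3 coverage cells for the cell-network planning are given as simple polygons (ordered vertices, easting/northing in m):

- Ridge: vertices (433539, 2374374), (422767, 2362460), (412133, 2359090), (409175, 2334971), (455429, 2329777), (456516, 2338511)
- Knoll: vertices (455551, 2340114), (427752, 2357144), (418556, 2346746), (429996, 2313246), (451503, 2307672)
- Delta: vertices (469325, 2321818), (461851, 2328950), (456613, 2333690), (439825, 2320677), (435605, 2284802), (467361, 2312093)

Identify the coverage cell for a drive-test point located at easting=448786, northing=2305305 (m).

Delta

Cast a ray rightward from (448786, 2305305). For each polygon, the edges (by vertex number in listed order) whose endpoints lie on opposite sides of northing = 2305305, where each meets that height, and whether that is right or left of the point:
Ridge: no edge straddles that height → 0 crossings.
Knoll: no edge straddles that height → 0 crossings.
Delta: 4–5 at easting≈438016.8 (left), 5–6 at easting≈459462.4 (right) → 1 crossing.
Only Delta has an odd count, so the point is inside Delta.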